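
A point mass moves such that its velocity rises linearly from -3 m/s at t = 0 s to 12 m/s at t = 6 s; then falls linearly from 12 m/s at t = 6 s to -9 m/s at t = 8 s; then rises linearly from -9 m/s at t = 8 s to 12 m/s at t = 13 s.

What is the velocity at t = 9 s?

-4.8 m/s

On 8–13 s the graph is linear from -9 to 12 m/s: v(9) = -9 + (12 − -9)·(9 − 8)/(13 − 8) = -4.8 m/s.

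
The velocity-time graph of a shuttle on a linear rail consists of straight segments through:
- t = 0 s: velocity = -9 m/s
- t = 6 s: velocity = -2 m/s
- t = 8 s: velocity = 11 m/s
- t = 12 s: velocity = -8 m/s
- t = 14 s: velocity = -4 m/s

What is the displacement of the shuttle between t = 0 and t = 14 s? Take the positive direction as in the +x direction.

Displacement is the signed area under the v-t curve.
0–6 s: ½(-9 + -2)(6) = -33 m
6–8 s: ½(-2 + 11)(2) = 9 m
8–12 s: ½(11 + -8)(4) = 6 m
12–14 s: ½(-8 + -4)(2) = -12 m
Net displacement = -30 m

-30 m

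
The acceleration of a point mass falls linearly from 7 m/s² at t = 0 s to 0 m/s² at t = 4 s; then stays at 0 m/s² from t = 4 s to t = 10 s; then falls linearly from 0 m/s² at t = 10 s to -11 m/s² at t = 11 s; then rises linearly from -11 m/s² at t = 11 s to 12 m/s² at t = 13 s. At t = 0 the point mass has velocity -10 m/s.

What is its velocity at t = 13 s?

-0.5 m/s

Δv equals the area under the a-t graph; then v = v₀ + Δv.
0–4 s: ½(7 + 0)(4) = 14 m/s
4–10 s: 0 × 6 = 0 m/s
10–11 s: ½(0 + -11)(1) = -5.5 m/s
11–13 s: ½(-11 + 12)(2) = 1 m/s
Δv = 9.5 m/s, so v(13) = -10 + (9.5) = -0.5 m/s.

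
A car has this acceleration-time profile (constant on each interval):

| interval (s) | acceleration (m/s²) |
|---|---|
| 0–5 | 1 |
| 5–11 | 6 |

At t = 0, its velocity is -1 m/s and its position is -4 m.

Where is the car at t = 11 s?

135.5 m

On each constant-a segment, Δv = aΔt and Δx = v₀Δt + ½aΔt²; chain segment to segment.
0–5 s: v starts -1 m/s; Δx = -1·5 + ½·1·5² = 7.5 m; v ends 4 m/s.
5–11 s: v starts 4 m/s; Δx = 4·6 + ½·6·6² = 132 m; v ends 40 m/s.
x(11) = -4 + Σ Δx = 135.5 m.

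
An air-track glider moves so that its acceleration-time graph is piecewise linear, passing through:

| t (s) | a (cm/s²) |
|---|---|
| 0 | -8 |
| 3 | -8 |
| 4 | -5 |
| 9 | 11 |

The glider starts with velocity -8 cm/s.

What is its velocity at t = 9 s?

Δv equals the area under the a-t graph; then v = v₀ + Δv.
0–3 s: -8 × 3 = -24 cm/s
3–4 s: ½(-8 + -5)(1) = -6.5 cm/s
4–9 s: ½(-5 + 11)(5) = 15 cm/s
Δv = -15.5 cm/s, so v(9) = -8 + (-15.5) = -23.5 cm/s.

-23.5 cm/s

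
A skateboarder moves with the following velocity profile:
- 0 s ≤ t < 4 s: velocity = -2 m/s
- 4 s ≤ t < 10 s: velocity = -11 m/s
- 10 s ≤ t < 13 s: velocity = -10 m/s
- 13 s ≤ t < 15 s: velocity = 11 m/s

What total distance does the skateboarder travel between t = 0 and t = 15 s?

126 m

Total distance travelled is ∫|v| dt — sum the magnitudes of each area piece.
0–4 s: |-2| × 4 = 8 m
4–10 s: |-11| × 6 = 66 m
10–13 s: |-10| × 3 = 30 m
13–15 s: |11| × 2 = 22 m
Total distance = 126 m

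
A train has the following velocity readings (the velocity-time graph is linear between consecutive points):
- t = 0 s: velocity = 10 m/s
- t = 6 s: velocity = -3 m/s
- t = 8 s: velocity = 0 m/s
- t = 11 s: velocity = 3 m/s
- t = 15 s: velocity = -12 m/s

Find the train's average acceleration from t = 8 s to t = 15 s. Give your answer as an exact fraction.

-12/7 m/s²

Average acceleration = Δv/Δt = (-12 − 0)/(15 − 8) = -12/7 m/s².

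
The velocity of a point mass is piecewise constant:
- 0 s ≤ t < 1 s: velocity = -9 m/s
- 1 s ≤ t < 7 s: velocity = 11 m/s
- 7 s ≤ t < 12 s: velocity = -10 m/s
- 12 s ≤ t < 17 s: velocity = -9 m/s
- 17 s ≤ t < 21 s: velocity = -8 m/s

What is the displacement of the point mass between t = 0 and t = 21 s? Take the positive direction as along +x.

-70 m

Net displacement equals the area under the velocity-time graph (areas below the axis count negative).
0–1 s: -9 × 1 = -9 m
1–7 s: 11 × 6 = 66 m
7–12 s: -10 × 5 = -50 m
12–17 s: -9 × 5 = -45 m
17–21 s: -8 × 4 = -32 m
Net displacement = -70 m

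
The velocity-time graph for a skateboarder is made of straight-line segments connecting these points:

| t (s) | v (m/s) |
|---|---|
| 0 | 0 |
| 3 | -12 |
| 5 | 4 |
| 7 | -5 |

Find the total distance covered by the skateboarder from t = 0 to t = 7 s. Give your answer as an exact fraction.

293/9 m

Distance (not displacement) is the total path length: add the absolute areas under v-t.
0–3 s: |½(0 + -12)(3)| = 18 m
3–5 s: v = 0 at t = 4.5 s; triangle areas 9 + 1 = 10 m
5–7 s: v = 0 at t = 53/9 s; triangle areas 16/9 + 25/9 = 41/9 m
Total distance = 293/9 m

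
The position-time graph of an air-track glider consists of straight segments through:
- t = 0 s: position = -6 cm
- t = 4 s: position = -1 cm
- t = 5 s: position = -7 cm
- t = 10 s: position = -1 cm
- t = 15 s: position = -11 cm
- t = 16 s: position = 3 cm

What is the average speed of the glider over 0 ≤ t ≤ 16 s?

2.5625 cm/s

Average speed = (total path length)/(elapsed time); on a piecewise-linear x-t graph the path length is Σ|Δx|.
0–4 s: |Δx| = |-1 − -6| = 5 cm
4–5 s: |Δx| = |-7 − -1| = 6 cm
5–10 s: |Δx| = |-1 − -7| = 6 cm
10–15 s: |Δx| = |-11 − -1| = 10 cm
15–16 s: |Δx| = |3 − -11| = 14 cm
Total path = 41 cm; average speed = 41/16 = 2.5625 cm/s.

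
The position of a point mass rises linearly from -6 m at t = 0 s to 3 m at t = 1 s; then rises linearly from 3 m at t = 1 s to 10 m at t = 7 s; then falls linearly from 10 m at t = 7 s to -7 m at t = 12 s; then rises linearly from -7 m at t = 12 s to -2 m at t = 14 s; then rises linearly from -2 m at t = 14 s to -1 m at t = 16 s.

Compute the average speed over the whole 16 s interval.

Average speed = (total path length)/(elapsed time); on a piecewise-linear x-t graph the path length is Σ|Δx|.
0–1 s: |Δx| = |3 − -6| = 9 m
1–7 s: |Δx| = |10 − 3| = 7 m
7–12 s: |Δx| = |-7 − 10| = 17 m
12–14 s: |Δx| = |-2 − -7| = 5 m
14–16 s: |Δx| = |-1 − -2| = 1 m
Total path = 39 m; average speed = 39/16 = 2.4375 m/s.

2.4375 m/s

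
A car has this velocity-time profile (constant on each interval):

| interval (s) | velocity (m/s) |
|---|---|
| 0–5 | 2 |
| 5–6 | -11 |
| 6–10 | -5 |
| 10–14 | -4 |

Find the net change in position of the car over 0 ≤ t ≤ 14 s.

Net displacement equals the area under the velocity-time graph (areas below the axis count negative).
0–5 s: 2 × 5 = 10 m
5–6 s: -11 × 1 = -11 m
6–10 s: -5 × 4 = -20 m
10–14 s: -4 × 4 = -16 m
Net displacement = -37 m

-37 m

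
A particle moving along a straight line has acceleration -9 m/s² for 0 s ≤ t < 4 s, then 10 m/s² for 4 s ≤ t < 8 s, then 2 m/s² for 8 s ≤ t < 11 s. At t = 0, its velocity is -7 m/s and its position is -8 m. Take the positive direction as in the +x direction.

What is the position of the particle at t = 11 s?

On each constant-a segment, Δv = aΔt and Δx = v₀Δt + ½aΔt²; chain segment to segment.
0–4 s: v starts -7 m/s; Δx = -7·4 + ½·-9·4² = -100 m; v ends -43 m/s.
4–8 s: v starts -43 m/s; Δx = -43·4 + ½·10·4² = -92 m; v ends -3 m/s.
8–11 s: v starts -3 m/s; Δx = -3·3 + ½·2·3² = 0 m; v ends 3 m/s.
x(11) = -8 + Σ Δx = -200 m.

-200 m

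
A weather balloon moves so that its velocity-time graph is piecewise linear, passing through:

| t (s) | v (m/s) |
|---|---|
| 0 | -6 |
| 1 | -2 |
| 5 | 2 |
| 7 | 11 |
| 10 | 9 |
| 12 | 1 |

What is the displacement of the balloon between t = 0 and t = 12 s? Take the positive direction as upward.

Net displacement equals the area under the velocity-time graph (areas below the axis count negative).
0–1 s: ½(-6 + -2)(1) = -4 m
1–5 s: ½(-2 + 2)(4) = 0 m
5–7 s: ½(2 + 11)(2) = 13 m
7–10 s: ½(11 + 9)(3) = 30 m
10–12 s: ½(9 + 1)(2) = 10 m
Net displacement = 49 m

49 m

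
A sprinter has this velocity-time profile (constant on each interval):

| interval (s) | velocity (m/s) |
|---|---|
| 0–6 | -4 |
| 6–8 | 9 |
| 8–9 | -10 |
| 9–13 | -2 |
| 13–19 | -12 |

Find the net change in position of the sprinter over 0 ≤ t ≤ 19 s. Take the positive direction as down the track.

Displacement is the signed area under the v-t curve.
0–6 s: -4 × 6 = -24 m
6–8 s: 9 × 2 = 18 m
8–9 s: -10 × 1 = -10 m
9–13 s: -2 × 4 = -8 m
13–19 s: -12 × 6 = -72 m
Net displacement = -96 m

-96 m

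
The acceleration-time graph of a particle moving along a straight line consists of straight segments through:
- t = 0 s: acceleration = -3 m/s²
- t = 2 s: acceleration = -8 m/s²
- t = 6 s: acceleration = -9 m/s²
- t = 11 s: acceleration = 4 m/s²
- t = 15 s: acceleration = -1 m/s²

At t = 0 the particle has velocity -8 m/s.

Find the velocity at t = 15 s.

-59.5 m/s

Δv equals the area under the a-t graph; then v = v₀ + Δv.
0–2 s: ½(-3 + -8)(2) = -11 m/s
2–6 s: ½(-8 + -9)(4) = -34 m/s
6–11 s: ½(-9 + 4)(5) = -12.5 m/s
11–15 s: ½(4 + -1)(4) = 6 m/s
Δv = -51.5 m/s, so v(15) = -8 + (-51.5) = -59.5 m/s.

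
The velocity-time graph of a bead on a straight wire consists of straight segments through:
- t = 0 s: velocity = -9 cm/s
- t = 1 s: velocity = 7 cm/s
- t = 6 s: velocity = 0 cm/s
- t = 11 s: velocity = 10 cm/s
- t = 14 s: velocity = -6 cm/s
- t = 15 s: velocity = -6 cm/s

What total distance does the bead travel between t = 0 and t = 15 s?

Distance (not displacement) is the total path length: add the absolute areas under v-t.
0–1 s: v = 0 at t = 0.5625 s; triangle areas 2.53125 + 1.53125 = 4.0625 cm
1–6 s: |½(7 + 0)(5)| = 17.5 cm
6–11 s: |½(0 + 10)(5)| = 25 cm
11–14 s: v = 0 at t = 12.875 s; triangle areas 9.375 + 3.375 = 12.75 cm
14–15 s: |-6| × 1 = 6 cm
Total distance = 65.3125 cm

65.3125 cm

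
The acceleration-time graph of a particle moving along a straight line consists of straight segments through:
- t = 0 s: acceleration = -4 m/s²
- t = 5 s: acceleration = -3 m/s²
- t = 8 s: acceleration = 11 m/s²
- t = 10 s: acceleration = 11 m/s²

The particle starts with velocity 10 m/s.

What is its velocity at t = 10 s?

Δv equals the area under the a-t graph; then v = v₀ + Δv.
0–5 s: ½(-4 + -3)(5) = -17.5 m/s
5–8 s: ½(-3 + 11)(3) = 12 m/s
8–10 s: 11 × 2 = 22 m/s
Δv = 16.5 m/s, so v(10) = 10 + (16.5) = 26.5 m/s.

26.5 m/s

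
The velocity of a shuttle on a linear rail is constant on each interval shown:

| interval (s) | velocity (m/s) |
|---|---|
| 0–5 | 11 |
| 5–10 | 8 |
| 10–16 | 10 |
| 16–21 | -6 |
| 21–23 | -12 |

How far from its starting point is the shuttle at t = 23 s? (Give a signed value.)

Displacement is the signed area under the v-t curve.
0–5 s: 11 × 5 = 55 m
5–10 s: 8 × 5 = 40 m
10–16 s: 10 × 6 = 60 m
16–21 s: -6 × 5 = -30 m
21–23 s: -12 × 2 = -24 m
Net displacement = 101 m

101 m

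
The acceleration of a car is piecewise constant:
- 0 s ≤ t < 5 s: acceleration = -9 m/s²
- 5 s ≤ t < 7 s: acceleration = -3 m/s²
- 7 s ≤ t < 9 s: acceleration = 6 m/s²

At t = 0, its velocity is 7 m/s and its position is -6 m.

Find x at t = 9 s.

On each constant-a segment, Δv = aΔt and Δx = v₀Δt + ½aΔt²; chain segment to segment.
0–5 s: v starts 7 m/s; Δx = 7·5 + ½·-9·5² = -77.5 m; v ends -38 m/s.
5–7 s: v starts -38 m/s; Δx = -38·2 + ½·-3·2² = -82 m; v ends -44 m/s.
7–9 s: v starts -44 m/s; Δx = -44·2 + ½·6·2² = -76 m; v ends -32 m/s.
x(9) = -6 + Σ Δx = -241.5 m.

-241.5 m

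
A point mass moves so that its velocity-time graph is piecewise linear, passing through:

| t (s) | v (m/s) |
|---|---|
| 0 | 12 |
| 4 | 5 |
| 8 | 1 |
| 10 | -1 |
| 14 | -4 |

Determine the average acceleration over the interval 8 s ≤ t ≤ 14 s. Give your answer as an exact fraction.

Average acceleration = Δv/Δt = (-4 − 1)/(14 − 8) = -5/6 m/s².

-5/6 m/s²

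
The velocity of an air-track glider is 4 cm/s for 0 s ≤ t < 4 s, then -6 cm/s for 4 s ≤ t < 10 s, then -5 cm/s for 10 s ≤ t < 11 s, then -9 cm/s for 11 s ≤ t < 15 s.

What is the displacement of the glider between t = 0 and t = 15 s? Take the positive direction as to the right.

Displacement is the signed area under the v-t curve.
0–4 s: 4 × 4 = 16 cm
4–10 s: -6 × 6 = -36 cm
10–11 s: -5 × 1 = -5 cm
11–15 s: -9 × 4 = -36 cm
Net displacement = -61 cm

-61 cm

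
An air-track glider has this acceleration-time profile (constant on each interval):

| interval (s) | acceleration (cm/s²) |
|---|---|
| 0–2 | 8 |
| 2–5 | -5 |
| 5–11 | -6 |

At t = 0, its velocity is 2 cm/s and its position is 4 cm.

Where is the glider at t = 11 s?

On each constant-a segment, Δv = aΔt and Δx = v₀Δt + ½aΔt²; chain segment to segment.
0–2 s: v starts 2 cm/s; Δx = 2·2 + ½·8·2² = 20 cm; v ends 18 cm/s.
2–5 s: v starts 18 cm/s; Δx = 18·3 + ½·-5·3² = 31.5 cm; v ends 3 cm/s.
5–11 s: v starts 3 cm/s; Δx = 3·6 + ½·-6·6² = -90 cm; v ends -33 cm/s.
x(11) = 4 + Σ Δx = -34.5 cm.

-34.5 cm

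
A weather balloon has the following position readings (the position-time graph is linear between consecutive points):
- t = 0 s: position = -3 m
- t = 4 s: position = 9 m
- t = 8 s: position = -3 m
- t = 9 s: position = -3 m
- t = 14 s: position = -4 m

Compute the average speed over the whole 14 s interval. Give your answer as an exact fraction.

Average speed = (total path length)/(elapsed time); on a piecewise-linear x-t graph the path length is Σ|Δx|.
0–4 s: |Δx| = |9 − -3| = 12 m
4–8 s: |Δx| = |-3 − 9| = 12 m
8–9 s: |Δx| = |-3 − -3| = 0 m
9–14 s: |Δx| = |-4 − -3| = 1 m
Total path = 25 m; average speed = 25/14 = 25/14 m/s.

25/14 m/s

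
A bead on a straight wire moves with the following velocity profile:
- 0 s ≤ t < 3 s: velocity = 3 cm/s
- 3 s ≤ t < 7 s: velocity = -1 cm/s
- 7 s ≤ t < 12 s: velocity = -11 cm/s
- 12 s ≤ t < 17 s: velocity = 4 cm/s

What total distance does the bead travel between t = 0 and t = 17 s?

Total distance travelled is ∫|v| dt — sum the magnitudes of each area piece.
0–3 s: |3| × 3 = 9 cm
3–7 s: |-1| × 4 = 4 cm
7–12 s: |-11| × 5 = 55 cm
12–17 s: |4| × 5 = 20 cm
Total distance = 88 cm

88 cm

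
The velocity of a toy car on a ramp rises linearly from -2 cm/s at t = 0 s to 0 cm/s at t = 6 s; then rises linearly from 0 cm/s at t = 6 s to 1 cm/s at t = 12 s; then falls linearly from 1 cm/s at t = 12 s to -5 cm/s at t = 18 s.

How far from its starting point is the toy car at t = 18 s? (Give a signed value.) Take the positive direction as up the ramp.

-15 cm

Displacement is the signed area under the v-t curve.
0–6 s: ½(-2 + 0)(6) = -6 cm
6–12 s: ½(0 + 1)(6) = 3 cm
12–18 s: ½(1 + -5)(6) = -12 cm
Net displacement = -15 cm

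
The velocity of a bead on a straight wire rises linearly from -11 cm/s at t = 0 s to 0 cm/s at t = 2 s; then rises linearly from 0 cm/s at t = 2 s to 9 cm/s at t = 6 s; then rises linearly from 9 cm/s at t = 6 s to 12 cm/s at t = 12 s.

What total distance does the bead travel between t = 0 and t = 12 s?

92 cm

Distance (not displacement) is the total path length: add the absolute areas under v-t.
0–2 s: |½(-11 + 0)(2)| = 11 cm
2–6 s: |½(0 + 9)(4)| = 18 cm
6–12 s: |½(9 + 12)(6)| = 63 cm
Total distance = 92 cm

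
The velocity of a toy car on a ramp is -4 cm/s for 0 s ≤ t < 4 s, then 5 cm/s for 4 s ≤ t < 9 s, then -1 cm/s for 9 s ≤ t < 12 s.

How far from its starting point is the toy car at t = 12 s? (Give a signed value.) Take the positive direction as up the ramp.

Displacement is the signed area under the v-t curve.
0–4 s: -4 × 4 = -16 cm
4–9 s: 5 × 5 = 25 cm
9–12 s: -1 × 3 = -3 cm
Net displacement = 6 cm

6 cm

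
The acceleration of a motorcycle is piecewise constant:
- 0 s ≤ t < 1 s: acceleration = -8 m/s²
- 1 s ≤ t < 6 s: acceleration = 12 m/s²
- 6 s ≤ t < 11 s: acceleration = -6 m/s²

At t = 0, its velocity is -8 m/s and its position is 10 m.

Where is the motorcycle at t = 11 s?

213 m

On each constant-a segment, Δv = aΔt and Δx = v₀Δt + ½aΔt²; chain segment to segment.
0–1 s: v starts -8 m/s; Δx = -8·1 + ½·-8·1² = -12 m; v ends -16 m/s.
1–6 s: v starts -16 m/s; Δx = -16·5 + ½·12·5² = 70 m; v ends 44 m/s.
6–11 s: v starts 44 m/s; Δx = 44·5 + ½·-6·5² = 145 m; v ends 14 m/s.
x(11) = 10 + Σ Δx = 213 m.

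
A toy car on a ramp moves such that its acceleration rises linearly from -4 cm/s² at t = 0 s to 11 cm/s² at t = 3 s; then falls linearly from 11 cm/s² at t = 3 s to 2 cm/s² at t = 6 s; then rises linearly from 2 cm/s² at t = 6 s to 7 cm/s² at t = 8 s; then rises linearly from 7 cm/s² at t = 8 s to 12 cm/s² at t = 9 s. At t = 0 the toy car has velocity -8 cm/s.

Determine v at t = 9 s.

Δv equals the area under the a-t graph; then v = v₀ + Δv.
0–3 s: ½(-4 + 11)(3) = 10.5 cm/s
3–6 s: ½(11 + 2)(3) = 19.5 cm/s
6–8 s: ½(2 + 7)(2) = 9 cm/s
8–9 s: ½(7 + 12)(1) = 9.5 cm/s
Δv = 48.5 cm/s, so v(9) = -8 + (48.5) = 40.5 cm/s.

40.5 cm/s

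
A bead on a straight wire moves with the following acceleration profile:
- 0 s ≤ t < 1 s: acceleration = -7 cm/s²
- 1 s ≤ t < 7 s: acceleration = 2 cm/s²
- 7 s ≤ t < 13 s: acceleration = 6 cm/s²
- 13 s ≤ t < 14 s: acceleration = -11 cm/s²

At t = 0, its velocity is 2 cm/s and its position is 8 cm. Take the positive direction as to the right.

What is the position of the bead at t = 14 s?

On each constant-a segment, Δv = aΔt and Δx = v₀Δt + ½aΔt²; chain segment to segment.
0–1 s: v starts 2 cm/s; Δx = 2·1 + ½·-7·1² = -1.5 cm; v ends -5 cm/s.
1–7 s: v starts -5 cm/s; Δx = -5·6 + ½·2·6² = 6 cm; v ends 7 cm/s.
7–13 s: v starts 7 cm/s; Δx = 7·6 + ½·6·6² = 150 cm; v ends 43 cm/s.
13–14 s: v starts 43 cm/s; Δx = 43·1 + ½·-11·1² = 37.5 cm; v ends 32 cm/s.
x(14) = 8 + Σ Δx = 200 cm.

200 cm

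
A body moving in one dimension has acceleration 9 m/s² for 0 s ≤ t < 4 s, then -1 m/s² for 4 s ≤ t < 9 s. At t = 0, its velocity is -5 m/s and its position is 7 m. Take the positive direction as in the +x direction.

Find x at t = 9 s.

201.5 m

On each constant-a segment, Δv = aΔt and Δx = v₀Δt + ½aΔt²; chain segment to segment.
0–4 s: v starts -5 m/s; Δx = -5·4 + ½·9·4² = 52 m; v ends 31 m/s.
4–9 s: v starts 31 m/s; Δx = 31·5 + ½·-1·5² = 142.5 m; v ends 26 m/s.
x(9) = 7 + Σ Δx = 201.5 m.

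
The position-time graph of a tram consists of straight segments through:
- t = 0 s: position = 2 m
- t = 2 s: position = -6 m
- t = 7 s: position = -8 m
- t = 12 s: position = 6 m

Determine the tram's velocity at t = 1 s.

-4 m/s

Velocity is the slope of the x-t graph on 0–2 s: (-6 − 2)/(2 − 0) = -4 m/s.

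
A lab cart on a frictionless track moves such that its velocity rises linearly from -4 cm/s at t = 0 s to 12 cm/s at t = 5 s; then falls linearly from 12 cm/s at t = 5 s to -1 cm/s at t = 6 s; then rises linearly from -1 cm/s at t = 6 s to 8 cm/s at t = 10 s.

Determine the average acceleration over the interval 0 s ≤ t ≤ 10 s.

1.2 cm/s²

Average acceleration = Δv/Δt = (8 − -4)/(10 − 0) = 1.2 cm/s².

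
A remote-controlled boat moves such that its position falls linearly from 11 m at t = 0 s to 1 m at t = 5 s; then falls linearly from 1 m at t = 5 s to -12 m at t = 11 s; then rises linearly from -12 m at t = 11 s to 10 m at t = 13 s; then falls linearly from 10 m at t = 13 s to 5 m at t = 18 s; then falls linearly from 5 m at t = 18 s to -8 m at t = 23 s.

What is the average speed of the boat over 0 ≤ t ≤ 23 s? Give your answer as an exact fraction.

63/23 m/s

Average speed = (total path length)/(elapsed time); on a piecewise-linear x-t graph the path length is Σ|Δx|.
0–5 s: |Δx| = |1 − 11| = 10 m
5–11 s: |Δx| = |-12 − 1| = 13 m
11–13 s: |Δx| = |10 − -12| = 22 m
13–18 s: |Δx| = |5 − 10| = 5 m
18–23 s: |Δx| = |-8 − 5| = 13 m
Total path = 63 m; average speed = 63/23 = 63/23 m/s.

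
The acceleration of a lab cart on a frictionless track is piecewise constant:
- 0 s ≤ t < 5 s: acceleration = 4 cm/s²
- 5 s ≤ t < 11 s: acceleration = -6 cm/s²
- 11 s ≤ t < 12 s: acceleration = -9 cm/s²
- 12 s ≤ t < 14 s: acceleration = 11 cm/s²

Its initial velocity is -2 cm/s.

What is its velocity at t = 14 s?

-5 cm/s

Δv equals the area under the a-t graph; then v = v₀ + Δv.
0–5 s: 4 × 5 = 20 cm/s
5–11 s: -6 × 6 = -36 cm/s
11–12 s: -9 × 1 = -9 cm/s
12–14 s: 11 × 2 = 22 cm/s
Δv = -3 cm/s, so v(14) = -2 + (-3) = -5 cm/s.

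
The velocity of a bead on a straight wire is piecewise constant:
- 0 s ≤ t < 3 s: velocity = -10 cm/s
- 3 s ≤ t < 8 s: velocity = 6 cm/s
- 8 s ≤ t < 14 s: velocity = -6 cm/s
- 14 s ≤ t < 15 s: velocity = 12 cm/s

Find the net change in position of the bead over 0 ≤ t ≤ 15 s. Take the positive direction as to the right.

-24 cm

Net displacement equals the area under the velocity-time graph (areas below the axis count negative).
0–3 s: -10 × 3 = -30 cm
3–8 s: 6 × 5 = 30 cm
8–14 s: -6 × 6 = -36 cm
14–15 s: 12 × 1 = 12 cm
Net displacement = -24 cm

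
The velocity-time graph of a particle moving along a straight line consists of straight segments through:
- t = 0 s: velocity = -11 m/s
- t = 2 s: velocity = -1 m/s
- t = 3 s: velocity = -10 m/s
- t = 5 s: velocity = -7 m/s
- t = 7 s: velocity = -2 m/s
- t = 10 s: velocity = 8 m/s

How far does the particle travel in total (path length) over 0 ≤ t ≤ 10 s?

53.7 m

Distance (not displacement) is the total path length: add the absolute areas under v-t.
0–2 s: |½(-11 + -1)(2)| = 12 m
2–3 s: |½(-1 + -10)(1)| = 5.5 m
3–5 s: |½(-10 + -7)(2)| = 17 m
5–7 s: |½(-7 + -2)(2)| = 9 m
7–10 s: v = 0 at t = 7.6 s; triangle areas 0.6 + 9.6 = 10.2 m
Total distance = 53.7 m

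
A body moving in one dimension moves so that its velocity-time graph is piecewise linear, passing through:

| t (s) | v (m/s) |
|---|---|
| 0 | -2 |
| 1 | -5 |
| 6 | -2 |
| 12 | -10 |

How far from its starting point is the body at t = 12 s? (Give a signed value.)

Net displacement equals the area under the velocity-time graph (areas below the axis count negative).
0–1 s: ½(-2 + -5)(1) = -3.5 m
1–6 s: ½(-5 + -2)(5) = -17.5 m
6–12 s: ½(-2 + -10)(6) = -36 m
Net displacement = -57 m

-57 m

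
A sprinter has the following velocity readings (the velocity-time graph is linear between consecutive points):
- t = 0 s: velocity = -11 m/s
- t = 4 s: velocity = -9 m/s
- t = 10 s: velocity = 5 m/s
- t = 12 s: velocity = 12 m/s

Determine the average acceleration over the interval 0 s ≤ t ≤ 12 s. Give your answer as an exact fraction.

23/12 m/s²

Average acceleration = Δv/Δt = (12 − -11)/(12 − 0) = 23/12 m/s².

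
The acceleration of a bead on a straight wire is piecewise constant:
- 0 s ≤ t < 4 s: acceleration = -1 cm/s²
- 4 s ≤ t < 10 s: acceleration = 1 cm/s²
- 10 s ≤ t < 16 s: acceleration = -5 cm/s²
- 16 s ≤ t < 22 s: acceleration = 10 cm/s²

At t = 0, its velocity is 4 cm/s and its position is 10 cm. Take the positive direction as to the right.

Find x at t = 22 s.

On each constant-a segment, Δv = aΔt and Δx = v₀Δt + ½aΔt²; chain segment to segment.
0–4 s: v starts 4 cm/s; Δx = 4·4 + ½·-1·4² = 8 cm; v ends 0 cm/s.
4–10 s: v starts 0 cm/s; Δx = 0·6 + ½·1·6² = 18 cm; v ends 6 cm/s.
10–16 s: v starts 6 cm/s; Δx = 6·6 + ½·-5·6² = -54 cm; v ends -24 cm/s.
16–22 s: v starts -24 cm/s; Δx = -24·6 + ½·10·6² = 36 cm; v ends 36 cm/s.
x(22) = 10 + Σ Δx = 18 cm.

18 cm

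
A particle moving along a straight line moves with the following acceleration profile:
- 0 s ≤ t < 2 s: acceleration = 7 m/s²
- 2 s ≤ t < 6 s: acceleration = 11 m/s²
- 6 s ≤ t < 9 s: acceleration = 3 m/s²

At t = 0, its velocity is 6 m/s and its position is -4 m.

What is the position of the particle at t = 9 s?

On each constant-a segment, Δv = aΔt and Δx = v₀Δt + ½aΔt²; chain segment to segment.
0–2 s: v starts 6 m/s; Δx = 6·2 + ½·7·2² = 26 m; v ends 20 m/s.
2–6 s: v starts 20 m/s; Δx = 20·4 + ½·11·4² = 168 m; v ends 64 m/s.
6–9 s: v starts 64 m/s; Δx = 64·3 + ½·3·3² = 205.5 m; v ends 73 m/s.
x(9) = -4 + Σ Δx = 395.5 m.

395.5 m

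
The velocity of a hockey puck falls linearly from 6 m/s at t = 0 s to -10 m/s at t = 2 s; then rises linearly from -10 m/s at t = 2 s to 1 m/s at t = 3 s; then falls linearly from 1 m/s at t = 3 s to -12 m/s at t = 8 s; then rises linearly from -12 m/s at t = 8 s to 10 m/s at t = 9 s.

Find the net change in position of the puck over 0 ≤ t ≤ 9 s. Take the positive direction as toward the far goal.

-37 m

Displacement is the signed area under the v-t curve.
0–2 s: ½(6 + -10)(2) = -4 m
2–3 s: ½(-10 + 1)(1) = -4.5 m
3–8 s: ½(1 + -12)(5) = -27.5 m
8–9 s: ½(-12 + 10)(1) = -1 m
Net displacement = -37 m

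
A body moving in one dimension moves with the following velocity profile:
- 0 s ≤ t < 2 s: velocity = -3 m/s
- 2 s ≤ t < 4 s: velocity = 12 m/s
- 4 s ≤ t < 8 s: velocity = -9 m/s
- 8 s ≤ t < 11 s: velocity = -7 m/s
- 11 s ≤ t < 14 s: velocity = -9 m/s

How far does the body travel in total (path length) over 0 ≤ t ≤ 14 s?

114 m

Total distance travelled is ∫|v| dt — sum the magnitudes of each area piece.
0–2 s: |-3| × 2 = 6 m
2–4 s: |12| × 2 = 24 m
4–8 s: |-9| × 4 = 36 m
8–11 s: |-7| × 3 = 21 m
11–14 s: |-9| × 3 = 27 m
Total distance = 114 m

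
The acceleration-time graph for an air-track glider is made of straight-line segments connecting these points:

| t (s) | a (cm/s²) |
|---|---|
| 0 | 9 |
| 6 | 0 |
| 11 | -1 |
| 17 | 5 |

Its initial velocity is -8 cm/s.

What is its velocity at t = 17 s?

28.5 cm/s

Δv equals the area under the a-t graph; then v = v₀ + Δv.
0–6 s: ½(9 + 0)(6) = 27 cm/s
6–11 s: ½(0 + -1)(5) = -2.5 cm/s
11–17 s: ½(-1 + 5)(6) = 12 cm/s
Δv = 36.5 cm/s, so v(17) = -8 + (36.5) = 28.5 cm/s.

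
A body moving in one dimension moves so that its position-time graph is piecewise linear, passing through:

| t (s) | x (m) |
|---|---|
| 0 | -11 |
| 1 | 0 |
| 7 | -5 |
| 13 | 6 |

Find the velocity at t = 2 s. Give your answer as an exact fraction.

Velocity is the slope of the x-t graph on 1–7 s: (-5 − 0)/(7 − 1) = -5/6 m/s.

-5/6 m/s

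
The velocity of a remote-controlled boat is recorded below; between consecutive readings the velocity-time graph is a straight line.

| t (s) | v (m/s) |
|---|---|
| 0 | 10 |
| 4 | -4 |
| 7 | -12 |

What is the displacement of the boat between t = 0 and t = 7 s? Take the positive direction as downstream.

-12 m

Net displacement equals the area under the velocity-time graph (areas below the axis count negative).
0–4 s: ½(10 + -4)(4) = 12 m
4–7 s: ½(-4 + -12)(3) = -24 m
Net displacement = -12 m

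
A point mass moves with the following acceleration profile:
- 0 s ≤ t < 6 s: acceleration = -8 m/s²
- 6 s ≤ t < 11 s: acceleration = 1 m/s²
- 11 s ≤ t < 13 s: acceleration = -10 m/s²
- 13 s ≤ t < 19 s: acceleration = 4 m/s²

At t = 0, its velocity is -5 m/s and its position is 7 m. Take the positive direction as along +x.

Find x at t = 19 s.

-871.5 m

On each constant-a segment, Δv = aΔt and Δx = v₀Δt + ½aΔt²; chain segment to segment.
0–6 s: v starts -5 m/s; Δx = -5·6 + ½·-8·6² = -174 m; v ends -53 m/s.
6–11 s: v starts -53 m/s; Δx = -53·5 + ½·1·5² = -252.5 m; v ends -48 m/s.
11–13 s: v starts -48 m/s; Δx = -48·2 + ½·-10·2² = -116 m; v ends -68 m/s.
13–19 s: v starts -68 m/s; Δx = -68·6 + ½·4·6² = -336 m; v ends -44 m/s.
x(19) = 7 + Σ Δx = -871.5 m.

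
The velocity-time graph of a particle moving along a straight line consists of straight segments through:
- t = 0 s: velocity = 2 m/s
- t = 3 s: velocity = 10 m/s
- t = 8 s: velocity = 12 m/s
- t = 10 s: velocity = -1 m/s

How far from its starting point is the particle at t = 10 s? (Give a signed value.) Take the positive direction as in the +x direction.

Net displacement equals the area under the velocity-time graph (areas below the axis count negative).
0–3 s: ½(2 + 10)(3) = 18 m
3–8 s: ½(10 + 12)(5) = 55 m
8–10 s: ½(12 + -1)(2) = 11 m
Net displacement = 84 m

84 m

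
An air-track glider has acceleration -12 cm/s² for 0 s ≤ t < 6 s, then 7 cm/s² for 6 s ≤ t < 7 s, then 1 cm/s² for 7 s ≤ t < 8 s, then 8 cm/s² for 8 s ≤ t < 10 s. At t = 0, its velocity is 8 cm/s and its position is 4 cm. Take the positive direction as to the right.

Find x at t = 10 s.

-377 cm

On each constant-a segment, Δv = aΔt and Δx = v₀Δt + ½aΔt²; chain segment to segment.
0–6 s: v starts 8 cm/s; Δx = 8·6 + ½·-12·6² = -168 cm; v ends -64 cm/s.
6–7 s: v starts -64 cm/s; Δx = -64·1 + ½·7·1² = -60.5 cm; v ends -57 cm/s.
7–8 s: v starts -57 cm/s; Δx = -57·1 + ½·1·1² = -56.5 cm; v ends -56 cm/s.
8–10 s: v starts -56 cm/s; Δx = -56·2 + ½·8·2² = -96 cm; v ends -40 cm/s.
x(10) = 4 + Σ Δx = -377 cm.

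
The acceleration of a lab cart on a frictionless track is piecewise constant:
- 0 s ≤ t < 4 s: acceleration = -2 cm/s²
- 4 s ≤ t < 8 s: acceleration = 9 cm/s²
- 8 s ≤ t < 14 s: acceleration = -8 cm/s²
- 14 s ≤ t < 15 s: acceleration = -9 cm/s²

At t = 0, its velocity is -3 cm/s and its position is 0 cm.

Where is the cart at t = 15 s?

On each constant-a segment, Δv = aΔt and Δx = v₀Δt + ½aΔt²; chain segment to segment.
0–4 s: v starts -3 cm/s; Δx = -3·4 + ½·-2·4² = -28 cm; v ends -11 cm/s.
4–8 s: v starts -11 cm/s; Δx = -11·4 + ½·9·4² = 28 cm; v ends 25 cm/s.
8–14 s: v starts 25 cm/s; Δx = 25·6 + ½·-8·6² = 6 cm; v ends -23 cm/s.
14–15 s: v starts -23 cm/s; Δx = -23·1 + ½·-9·1² = -27.5 cm; v ends -32 cm/s.
x(15) = 0 + Σ Δx = -21.5 cm.

-21.5 cm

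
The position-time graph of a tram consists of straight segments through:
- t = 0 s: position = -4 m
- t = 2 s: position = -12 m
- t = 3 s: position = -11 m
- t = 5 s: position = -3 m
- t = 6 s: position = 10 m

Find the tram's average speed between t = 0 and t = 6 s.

Average speed = (total path length)/(elapsed time); on a piecewise-linear x-t graph the path length is Σ|Δx|.
0–2 s: |Δx| = |-12 − -4| = 8 m
2–3 s: |Δx| = |-11 − -12| = 1 m
3–5 s: |Δx| = |-3 − -11| = 8 m
5–6 s: |Δx| = |10 − -3| = 13 m
Total path = 30 m; average speed = 30/6 = 5 m/s.

5 m/s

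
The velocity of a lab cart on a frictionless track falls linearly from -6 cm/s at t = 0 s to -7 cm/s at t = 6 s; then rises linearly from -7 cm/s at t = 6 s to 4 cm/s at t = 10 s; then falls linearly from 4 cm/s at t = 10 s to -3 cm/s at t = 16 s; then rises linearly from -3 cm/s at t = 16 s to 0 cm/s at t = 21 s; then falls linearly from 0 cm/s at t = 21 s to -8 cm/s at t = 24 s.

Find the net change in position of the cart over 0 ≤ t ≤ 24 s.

Displacement is the signed area under the v-t curve.
0–6 s: ½(-6 + -7)(6) = -39 cm
6–10 s: ½(-7 + 4)(4) = -6 cm
10–16 s: ½(4 + -3)(6) = 3 cm
16–21 s: ½(-3 + 0)(5) = -7.5 cm
21–24 s: ½(0 + -8)(3) = -12 cm
Net displacement = -61.5 cm

-61.5 cm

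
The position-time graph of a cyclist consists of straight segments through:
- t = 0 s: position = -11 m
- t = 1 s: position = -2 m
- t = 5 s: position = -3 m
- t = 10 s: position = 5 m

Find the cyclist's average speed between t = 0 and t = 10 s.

Average speed = (total path length)/(elapsed time); on a piecewise-linear x-t graph the path length is Σ|Δx|.
0–1 s: |Δx| = |-2 − -11| = 9 m
1–5 s: |Δx| = |-3 − -2| = 1 m
5–10 s: |Δx| = |5 − -3| = 8 m
Total path = 18 m; average speed = 18/10 = 1.8 m/s.

1.8 m/s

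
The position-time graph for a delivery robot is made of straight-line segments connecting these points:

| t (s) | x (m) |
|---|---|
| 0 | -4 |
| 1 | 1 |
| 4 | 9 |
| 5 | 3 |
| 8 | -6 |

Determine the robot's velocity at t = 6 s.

-3 m/s

Velocity is the slope of the x-t graph on 5–8 s: (-6 − 3)/(8 − 5) = -3 m/s.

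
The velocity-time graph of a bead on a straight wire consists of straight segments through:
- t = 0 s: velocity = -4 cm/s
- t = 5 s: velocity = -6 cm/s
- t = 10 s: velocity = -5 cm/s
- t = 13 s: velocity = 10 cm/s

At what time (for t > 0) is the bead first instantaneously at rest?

v changes sign on 10–13 s (from -5 to 10); the graph is linear there, so v = 0 at t = 10 + (5)·(13 − 10)/(10 − -5) = 11 s.

t = 11 s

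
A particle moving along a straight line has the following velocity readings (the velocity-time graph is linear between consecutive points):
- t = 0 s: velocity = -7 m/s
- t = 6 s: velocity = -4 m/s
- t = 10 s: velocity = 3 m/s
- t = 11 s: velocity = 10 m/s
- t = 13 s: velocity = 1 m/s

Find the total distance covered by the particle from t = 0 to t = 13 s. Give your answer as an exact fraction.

Total distance travelled is ∫|v| dt — sum the magnitudes of each area piece.
0–6 s: |½(-7 + -4)(6)| = 33 m
6–10 s: v = 0 at t = 58/7 s; triangle areas 32/7 + 18/7 = 50/7 m
10–11 s: |½(3 + 10)(1)| = 6.5 m
11–13 s: |½(10 + 1)(2)| = 11 m
Total distance = 807/14 m

807/14 m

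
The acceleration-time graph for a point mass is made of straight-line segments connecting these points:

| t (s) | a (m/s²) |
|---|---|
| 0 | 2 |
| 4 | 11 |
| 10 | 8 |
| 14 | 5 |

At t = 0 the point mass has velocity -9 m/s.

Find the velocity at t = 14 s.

Δv equals the area under the a-t graph; then v = v₀ + Δv.
0–4 s: ½(2 + 11)(4) = 26 m/s
4–10 s: ½(11 + 8)(6) = 57 m/s
10–14 s: ½(8 + 5)(4) = 26 m/s
Δv = 109 m/s, so v(14) = -9 + (109) = 100 m/s.

100 m/s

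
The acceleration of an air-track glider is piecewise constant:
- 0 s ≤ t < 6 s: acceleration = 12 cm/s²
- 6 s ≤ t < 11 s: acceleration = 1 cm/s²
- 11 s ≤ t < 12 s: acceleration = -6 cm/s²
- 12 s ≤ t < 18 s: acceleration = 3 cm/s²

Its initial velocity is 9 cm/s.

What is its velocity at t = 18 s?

Δv equals the area under the a-t graph; then v = v₀ + Δv.
0–6 s: 12 × 6 = 72 cm/s
6–11 s: 1 × 5 = 5 cm/s
11–12 s: -6 × 1 = -6 cm/s
12–18 s: 3 × 6 = 18 cm/s
Δv = 89 cm/s, so v(18) = 9 + (89) = 98 cm/s.

98 cm/s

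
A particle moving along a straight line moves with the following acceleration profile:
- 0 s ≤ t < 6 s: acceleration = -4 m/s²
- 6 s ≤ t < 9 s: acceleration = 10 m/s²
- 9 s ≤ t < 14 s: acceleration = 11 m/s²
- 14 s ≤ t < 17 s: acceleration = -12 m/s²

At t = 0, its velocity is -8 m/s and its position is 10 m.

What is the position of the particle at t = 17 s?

On each constant-a segment, Δv = aΔt and Δx = v₀Δt + ½aΔt²; chain segment to segment.
0–6 s: v starts -8 m/s; Δx = -8·6 + ½·-4·6² = -120 m; v ends -32 m/s.
6–9 s: v starts -32 m/s; Δx = -32·3 + ½·10·3² = -51 m; v ends -2 m/s.
9–14 s: v starts -2 m/s; Δx = -2·5 + ½·11·5² = 127.5 m; v ends 53 m/s.
14–17 s: v starts 53 m/s; Δx = 53·3 + ½·-12·3² = 105 m; v ends 17 m/s.
x(17) = 10 + Σ Δx = 71.5 m.

71.5 m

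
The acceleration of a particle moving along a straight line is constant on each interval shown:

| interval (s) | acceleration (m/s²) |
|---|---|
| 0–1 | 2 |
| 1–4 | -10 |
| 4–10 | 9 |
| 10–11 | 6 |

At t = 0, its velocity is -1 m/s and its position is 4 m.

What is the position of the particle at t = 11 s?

On each constant-a segment, Δv = aΔt and Δx = v₀Δt + ½aΔt²; chain segment to segment.
0–1 s: v starts -1 m/s; Δx = -1·1 + ½·2·1² = 0 m; v ends 1 m/s.
1–4 s: v starts 1 m/s; Δx = 1·3 + ½·-10·3² = -42 m; v ends -29 m/s.
4–10 s: v starts -29 m/s; Δx = -29·6 + ½·9·6² = -12 m; v ends 25 m/s.
10–11 s: v starts 25 m/s; Δx = 25·1 + ½·6·1² = 28 m; v ends 31 m/s.
x(11) = 4 + Σ Δx = -22 m.

-22 m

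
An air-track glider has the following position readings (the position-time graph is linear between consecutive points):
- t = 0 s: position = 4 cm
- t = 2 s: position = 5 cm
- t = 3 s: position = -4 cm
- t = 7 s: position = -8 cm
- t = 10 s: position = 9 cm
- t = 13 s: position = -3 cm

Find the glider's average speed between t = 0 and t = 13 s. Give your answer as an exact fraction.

Average speed = (total path length)/(elapsed time); on a piecewise-linear x-t graph the path length is Σ|Δx|.
0–2 s: |Δx| = |5 − 4| = 1 cm
2–3 s: |Δx| = |-4 − 5| = 9 cm
3–7 s: |Δx| = |-8 − -4| = 4 cm
7–10 s: |Δx| = |9 − -8| = 17 cm
10–13 s: |Δx| = |-3 − 9| = 12 cm
Total path = 43 cm; average speed = 43/13 = 43/13 cm/s.

43/13 cm/s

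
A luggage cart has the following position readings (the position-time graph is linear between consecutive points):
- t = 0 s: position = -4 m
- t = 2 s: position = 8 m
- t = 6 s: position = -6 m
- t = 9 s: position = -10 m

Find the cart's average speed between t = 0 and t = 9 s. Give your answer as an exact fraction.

10/3 m/s

Average speed = (total path length)/(elapsed time); on a piecewise-linear x-t graph the path length is Σ|Δx|.
0–2 s: |Δx| = |8 − -4| = 12 m
2–6 s: |Δx| = |-6 − 8| = 14 m
6–9 s: |Δx| = |-10 − -6| = 4 m
Total path = 30 m; average speed = 30/9 = 10/3 m/s.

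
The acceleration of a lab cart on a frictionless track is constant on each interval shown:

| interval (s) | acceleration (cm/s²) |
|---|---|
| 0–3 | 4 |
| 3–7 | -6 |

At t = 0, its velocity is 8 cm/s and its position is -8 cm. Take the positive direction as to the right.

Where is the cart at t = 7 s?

On each constant-a segment, Δv = aΔt and Δx = v₀Δt + ½aΔt²; chain segment to segment.
0–3 s: v starts 8 cm/s; Δx = 8·3 + ½·4·3² = 42 cm; v ends 20 cm/s.
3–7 s: v starts 20 cm/s; Δx = 20·4 + ½·-6·4² = 32 cm; v ends -4 cm/s.
x(7) = -8 + Σ Δx = 66 cm.

66 cm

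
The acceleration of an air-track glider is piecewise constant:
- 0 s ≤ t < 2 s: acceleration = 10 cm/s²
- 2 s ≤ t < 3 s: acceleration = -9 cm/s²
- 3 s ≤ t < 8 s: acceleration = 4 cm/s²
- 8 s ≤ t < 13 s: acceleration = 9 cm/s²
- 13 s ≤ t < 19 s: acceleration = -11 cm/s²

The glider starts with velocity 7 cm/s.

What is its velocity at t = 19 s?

17 cm/s

Δv equals the area under the a-t graph; then v = v₀ + Δv.
0–2 s: 10 × 2 = 20 cm/s
2–3 s: -9 × 1 = -9 cm/s
3–8 s: 4 × 5 = 20 cm/s
8–13 s: 9 × 5 = 45 cm/s
13–19 s: -11 × 6 = -66 cm/s
Δv = 10 cm/s, so v(19) = 7 + (10) = 17 cm/s.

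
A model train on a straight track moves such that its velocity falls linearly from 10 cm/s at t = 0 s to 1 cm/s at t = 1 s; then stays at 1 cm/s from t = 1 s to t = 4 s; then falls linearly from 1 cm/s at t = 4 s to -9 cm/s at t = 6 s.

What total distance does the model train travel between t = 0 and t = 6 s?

Distance (not displacement) is the total path length: add the absolute areas under v-t.
0–1 s: |½(10 + 1)(1)| = 5.5 cm
1–4 s: |1| × 3 = 3 cm
4–6 s: v = 0 at t = 4.2 s; triangle areas 0.1 + 8.1 = 8.2 cm
Total distance = 16.7 cm

16.7 cm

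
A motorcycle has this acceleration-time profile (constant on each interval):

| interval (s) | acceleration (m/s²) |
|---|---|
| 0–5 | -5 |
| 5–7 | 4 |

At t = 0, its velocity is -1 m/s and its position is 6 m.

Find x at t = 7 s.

On each constant-a segment, Δv = aΔt and Δx = v₀Δt + ½aΔt²; chain segment to segment.
0–5 s: v starts -1 m/s; Δx = -1·5 + ½·-5·5² = -67.5 m; v ends -26 m/s.
5–7 s: v starts -26 m/s; Δx = -26·2 + ½·4·2² = -44 m; v ends -18 m/s.
x(7) = 6 + Σ Δx = -105.5 m.

-105.5 m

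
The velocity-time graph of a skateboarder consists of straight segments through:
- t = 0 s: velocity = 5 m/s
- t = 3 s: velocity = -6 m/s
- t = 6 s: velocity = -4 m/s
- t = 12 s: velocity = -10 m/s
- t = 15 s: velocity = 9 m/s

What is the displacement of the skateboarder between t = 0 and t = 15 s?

-60 m

Net displacement equals the area under the velocity-time graph (areas below the axis count negative).
0–3 s: ½(5 + -6)(3) = -1.5 m
3–6 s: ½(-6 + -4)(3) = -15 m
6–12 s: ½(-4 + -10)(6) = -42 m
12–15 s: ½(-10 + 9)(3) = -1.5 m
Net displacement = -60 m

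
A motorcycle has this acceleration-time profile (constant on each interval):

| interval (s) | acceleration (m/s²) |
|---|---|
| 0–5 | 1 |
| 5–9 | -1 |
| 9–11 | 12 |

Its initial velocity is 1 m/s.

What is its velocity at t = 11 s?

26 m/s

Δv equals the area under the a-t graph; then v = v₀ + Δv.
0–5 s: 1 × 5 = 5 m/s
5–9 s: -1 × 4 = -4 m/s
9–11 s: 12 × 2 = 24 m/s
Δv = 25 m/s, so v(11) = 1 + (25) = 26 m/s.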